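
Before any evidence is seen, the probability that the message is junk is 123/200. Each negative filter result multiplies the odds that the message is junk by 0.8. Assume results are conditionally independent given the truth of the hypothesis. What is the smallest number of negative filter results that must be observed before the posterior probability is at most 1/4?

Prior odds = 0.615/0.385 = 123/77.
Likelihood ratio per negative filter result = 0.8.
Target odds: 0.25 ÷ 0.75 = 1/3.
Require 0.8ⁿ ≤ 1/3 ÷ (123/77) = 77/369.
0.8⁷ = 16384/78125 is still above 77/369 but 0.8⁸ = 65536/390625 is at or below it, so n = 8.

8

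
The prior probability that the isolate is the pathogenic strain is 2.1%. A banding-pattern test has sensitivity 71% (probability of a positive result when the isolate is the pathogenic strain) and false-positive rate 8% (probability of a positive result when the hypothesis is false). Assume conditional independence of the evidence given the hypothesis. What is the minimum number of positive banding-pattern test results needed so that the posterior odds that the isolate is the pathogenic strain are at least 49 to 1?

Prior odds = 0.021/0.979 = 21/979.
Likelihood ratio of a positive result = 0.71/0.08 = 8.875.
Target odds = 49.
Need (21/979) × 8.875ⁿ ≥ 49, i.e. 8.875ⁿ ≥ 6853/3.
8.875³ = 357911/512 falls short of 6853/3 but 8.875⁴ = 25411681/4096 reaches it, so n = 4.

4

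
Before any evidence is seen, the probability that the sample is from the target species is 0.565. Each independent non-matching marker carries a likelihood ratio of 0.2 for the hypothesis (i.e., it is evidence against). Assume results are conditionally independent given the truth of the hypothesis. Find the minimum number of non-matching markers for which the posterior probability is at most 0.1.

Prior odds: 0.565 ÷ 0.435 = 113/87.
Likelihood ratio per non-matching marker = 0.2.
Target odds: 0.1 ÷ 0.9 = 1/9.
Need (113/87) × 0.2ⁿ ≤ 1/9, i.e. 0.2ⁿ ≤ 29/339.
0.2¹ = 0.2 is still above 29/339 but 0.2² = 0.04 is at or below it, so n = 2.

2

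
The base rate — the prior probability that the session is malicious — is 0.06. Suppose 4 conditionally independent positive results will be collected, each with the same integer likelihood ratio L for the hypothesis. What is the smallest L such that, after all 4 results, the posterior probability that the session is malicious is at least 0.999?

Prior odds = 0.06/0.94 = 3/47.
Target odds = 0.999/0.001 = 999.
Need L⁴ ≥ 999 ÷ (3/47) = 15651.
11⁴ = 14641 < 15651 ≤ 20736 = 12⁴, so L = 12.

12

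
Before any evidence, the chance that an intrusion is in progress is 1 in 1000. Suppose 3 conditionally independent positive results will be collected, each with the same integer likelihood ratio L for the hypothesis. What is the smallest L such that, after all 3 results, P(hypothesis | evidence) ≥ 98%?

37

Prior odds = 0.001/0.999 = 1/999.
Target odds = 0.98/0.02 = 49.
Need L³ ≥ 49 ÷ (1/999) = 48951.
36³ = 46656 < 48951 ≤ 50653 = 37³, so L = 37.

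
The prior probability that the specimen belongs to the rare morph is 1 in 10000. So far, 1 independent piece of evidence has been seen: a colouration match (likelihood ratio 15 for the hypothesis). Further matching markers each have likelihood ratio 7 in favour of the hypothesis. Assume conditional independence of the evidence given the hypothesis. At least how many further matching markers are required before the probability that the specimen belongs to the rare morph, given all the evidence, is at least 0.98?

6

Prior odds = 0.0001/0.9999 = 1/9999.
Bayes factor of the evidence already in hand = 15.
Odds after that evidence = (1/9999) × 15 = 5/3333.
Target odds = 0.98/0.02 = 49.
Need 7ⁿ ≥ 49 ÷ (5/3333) = 32663.4.
7⁵ = 16807 falls short of 32663.4 but 7⁶ = 117649 reaches it, so n = 6.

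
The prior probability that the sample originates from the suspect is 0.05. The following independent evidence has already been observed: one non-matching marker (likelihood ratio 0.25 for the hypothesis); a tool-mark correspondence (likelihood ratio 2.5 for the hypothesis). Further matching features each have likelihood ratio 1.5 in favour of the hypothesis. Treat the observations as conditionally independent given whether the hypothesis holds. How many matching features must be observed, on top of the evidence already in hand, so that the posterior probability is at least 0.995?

22

Prior odds = 0.05/0.95 = 1/19.
Combined Bayes factor of the evidence already in hand = 0.25 × 2.5 = 0.625.
Odds after that evidence = (1/19) × 0.625 = 5/152.
Target odds = 0.995/0.005 = 199.
Need 1.5ⁿ ≥ 199 ÷ (5/152) = 6049.6.
1.5²¹ ≈4987.89 falls short of 6049.6 but 1.5²² ≈7481.83 reaches it, so n = 22.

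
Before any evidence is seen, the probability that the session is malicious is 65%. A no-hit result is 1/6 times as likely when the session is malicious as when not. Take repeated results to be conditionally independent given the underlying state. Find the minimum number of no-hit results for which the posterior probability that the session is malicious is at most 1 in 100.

3

Prior odds = 0.65/0.35 = 13/7.
Likelihood ratio per no-hit result = 1/6.
Target odds: 0.01 ÷ 0.99 = 1/99.
Require (1/6)ⁿ ≤ 1/99 ÷ (13/7) = 7/1287.
(1/6)² = 1/36 is still above 7/1287 but (1/6)³ = 1/216 is at or below it, so n = 3.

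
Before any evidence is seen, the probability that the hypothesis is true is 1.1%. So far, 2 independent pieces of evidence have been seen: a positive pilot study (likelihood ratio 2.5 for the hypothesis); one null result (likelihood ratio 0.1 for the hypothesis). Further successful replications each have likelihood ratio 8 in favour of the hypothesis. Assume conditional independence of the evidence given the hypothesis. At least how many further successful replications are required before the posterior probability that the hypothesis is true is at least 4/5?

Prior odds = 0.011/0.989 = 11/989.
Combined Bayes factor of the evidence already in hand = 2.5 × 0.1 = 0.25.
Odds after that evidence = (11/989) × 0.25 = 11/3956.
Target odds = 0.8/0.2 = 4.
Need 8ⁿ ≥ 4 ÷ (11/3956) = 15824/11.
8³ = 512 falls short of 15824/11 but 8⁴ = 4096 reaches it, so n = 4.

4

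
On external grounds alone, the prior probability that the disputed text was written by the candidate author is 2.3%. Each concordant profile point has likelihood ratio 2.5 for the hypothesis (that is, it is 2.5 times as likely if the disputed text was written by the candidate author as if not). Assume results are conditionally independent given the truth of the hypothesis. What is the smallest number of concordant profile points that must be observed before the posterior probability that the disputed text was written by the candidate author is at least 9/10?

Prior odds: 0.023 ÷ 0.977 = 23/977.
Likelihood ratio per concordant profile point = 2.5.
Target posterior odds = 0.9/0.1 = 9.
Need (23/977) × 2.5ⁿ ≥ 9, i.e. 2.5ⁿ ≥ 8793/23.
2.5⁶ = 244.140625 falls short of 8793/23 but 2.5⁷ = 610.3515625 reaches it, so n = 7.

7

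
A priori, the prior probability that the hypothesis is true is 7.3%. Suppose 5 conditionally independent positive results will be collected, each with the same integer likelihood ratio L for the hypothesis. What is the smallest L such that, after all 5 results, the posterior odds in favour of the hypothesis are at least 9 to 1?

Prior odds = 0.073/0.927 = 73/927.
Target odds = 9.
Need L⁵ ≥ 9 ÷ (73/927) = 8343/73.
2⁵ = 32 < 8343/73 ≤ 243 = 3⁵, so L = 3.

3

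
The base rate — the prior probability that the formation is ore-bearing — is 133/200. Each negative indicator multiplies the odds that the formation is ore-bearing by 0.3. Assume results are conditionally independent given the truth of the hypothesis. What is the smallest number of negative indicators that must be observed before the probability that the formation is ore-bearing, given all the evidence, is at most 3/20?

Prior odds = 0.665/0.335 = 133/67.
Likelihood ratio per negative indicator = 0.3.
Target posterior odds = 0.15/0.85 = 3/17.
Need (133/67) × 0.3ⁿ ≤ 3/17, i.e. 0.3ⁿ ≤ 201/2261.
0.3² = 0.09 is still above 201/2261 but 0.3³ = 0.027 is at or below it, so n = 3.

3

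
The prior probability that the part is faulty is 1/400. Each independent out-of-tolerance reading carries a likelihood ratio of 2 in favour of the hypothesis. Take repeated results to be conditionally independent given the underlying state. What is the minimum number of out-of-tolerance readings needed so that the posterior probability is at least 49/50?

Prior odds = 0.0025/0.9975 = 1/399.
Likelihood ratio per out-of-tolerance reading = 2.
Target posterior odds = 0.98/0.02 = 49.
Require 2ⁿ ≥ 49 ÷ (1/399) = 19551.
2¹⁴ = 16384 falls short of 19551 but 2¹⁵ = 32768 reaches it, so n = 15.

15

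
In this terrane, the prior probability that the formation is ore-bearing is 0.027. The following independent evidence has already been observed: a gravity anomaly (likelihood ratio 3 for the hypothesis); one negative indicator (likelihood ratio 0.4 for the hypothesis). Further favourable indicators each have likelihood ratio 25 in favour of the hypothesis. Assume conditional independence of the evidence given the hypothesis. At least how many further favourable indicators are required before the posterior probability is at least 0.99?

3

Prior odds = 0.027/0.973 = 27/973.
Combined Bayes factor of the evidence already in hand = 3 × 0.4 = 1.2.
Odds after that evidence = (27/973) × 1.2 = 162/4865.
Target odds = 0.99/0.01 = 99.
Need 25ⁿ ≥ 99 ÷ (162/4865) = 53515/18.
25² = 625 falls short of 53515/18 but 25³ = 15625 reaches it, so n = 3.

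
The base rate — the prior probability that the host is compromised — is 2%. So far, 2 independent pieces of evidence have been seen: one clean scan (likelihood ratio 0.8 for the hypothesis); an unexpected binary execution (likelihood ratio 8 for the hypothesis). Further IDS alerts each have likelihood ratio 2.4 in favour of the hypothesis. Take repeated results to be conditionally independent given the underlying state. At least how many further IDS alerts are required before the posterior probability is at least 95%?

6

Prior odds = 0.02/0.98 = 1/49.
Combined Bayes factor of the evidence already in hand = 0.8 × 8 = 6.4.
Odds after that evidence = (1/49) × 6.4 = 32/245.
Target odds = 0.95/0.05 = 19.
Need 2.4ⁿ ≥ 19 ÷ (32/245) = 145.46875.
2.4⁵ = 79.62624 falls short of 145.46875 but 2.4⁶ = 2985984/15625 reaches it, so n = 6.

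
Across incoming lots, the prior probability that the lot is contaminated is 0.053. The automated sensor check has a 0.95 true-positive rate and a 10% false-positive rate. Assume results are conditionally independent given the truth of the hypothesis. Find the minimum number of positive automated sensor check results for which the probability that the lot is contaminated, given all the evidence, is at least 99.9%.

5

Prior odds = 0.053/0.947 = 53/947.
Likelihood ratio of a positive result = 0.95/0.1 = 9.5.
Target posterior odds = 0.999/0.001 = 999.
Require 9.5ⁿ ≥ 999 ÷ (53/947) = 946053/53.
9.5⁴ = 8145.0625 falls short of 946053/53 but 9.5⁵ = 77378.09375 reaches it, so n = 5.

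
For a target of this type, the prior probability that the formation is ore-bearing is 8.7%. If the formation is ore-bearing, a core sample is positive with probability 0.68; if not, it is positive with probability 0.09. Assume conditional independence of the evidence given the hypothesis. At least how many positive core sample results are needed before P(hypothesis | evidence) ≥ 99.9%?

Prior odds = 0.087/0.913 = 87/913.
Likelihood ratio of a positive = 0.68/0.09 = 68/9.
Target odds: 0.999 ÷ 0.001 = 999.
Require (68/9)ⁿ ≥ 999 ÷ (87/913) = 304029/29.
(68/9)⁴ = 21381376/6561 falls short of 304029/29 but (68/9)⁵ ≈24622.5 reaches it, so n = 5.

5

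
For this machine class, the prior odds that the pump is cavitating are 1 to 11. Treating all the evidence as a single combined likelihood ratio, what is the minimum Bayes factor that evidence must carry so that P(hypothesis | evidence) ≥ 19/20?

Prior odds = 1/11.
Target odds = 0.95/0.05 = 19.
Required Bayes factor = 19 ÷ (1/11) = 209.

209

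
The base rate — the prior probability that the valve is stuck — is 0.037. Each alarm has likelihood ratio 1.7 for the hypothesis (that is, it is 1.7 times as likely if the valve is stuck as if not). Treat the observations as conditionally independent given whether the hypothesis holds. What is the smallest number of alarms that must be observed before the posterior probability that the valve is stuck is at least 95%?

Prior odds = 0.037/0.963 = 37/963.
Likelihood ratio per alarm = 1.7.
Target odds: 0.95 ÷ 0.05 = 19.
Require 1.7ⁿ ≥ 19 ÷ (37/963) = 18297/37.
1.7¹¹ ≈342.719 falls short of 18297/37 but 1.7¹² ≈582.622 reaches it, so n = 12.

12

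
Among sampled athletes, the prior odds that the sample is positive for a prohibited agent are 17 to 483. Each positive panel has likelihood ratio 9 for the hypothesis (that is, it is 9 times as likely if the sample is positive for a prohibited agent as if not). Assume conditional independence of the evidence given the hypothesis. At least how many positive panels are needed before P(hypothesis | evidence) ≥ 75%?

3

Prior odds = 17/483.
Likelihood ratio per positive panel = 9.
Target odds: 0.75 ÷ 0.25 = 3.
Need (17/483) × 9ⁿ ≥ 3, i.e. 9ⁿ ≥ 1449/17.
9² = 81 falls short of 1449/17 but 9³ = 729 reaches it, so n = 3.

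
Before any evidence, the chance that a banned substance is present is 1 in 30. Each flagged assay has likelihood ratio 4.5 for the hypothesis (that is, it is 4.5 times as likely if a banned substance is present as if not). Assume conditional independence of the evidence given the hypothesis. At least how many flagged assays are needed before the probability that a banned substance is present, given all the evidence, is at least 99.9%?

7

Prior odds: (1/30) ÷ (29/30) = 1/29.
Likelihood ratio per flagged assay = 4.5.
Target odds: 0.999 ÷ 0.001 = 999.
Need (1/29) × 4.5ⁿ ≥ 999, i.e. 4.5ⁿ ≥ 28971.
4.5⁶ = 8303.765625 falls short of 28971 but 4.5⁷ = 4782969/128 reaches it, so n = 7.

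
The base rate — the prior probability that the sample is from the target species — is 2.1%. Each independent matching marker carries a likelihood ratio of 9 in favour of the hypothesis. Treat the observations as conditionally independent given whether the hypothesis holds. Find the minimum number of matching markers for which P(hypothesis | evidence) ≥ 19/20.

Prior odds = 0.021/0.979 = 21/979.
Likelihood ratio per matching marker = 9.
Target odds: 0.95 ÷ 0.05 = 19.
Require 9ⁿ ≥ 19 ÷ (21/979) = 18601/21.
9³ = 729 falls short of 18601/21 but 9⁴ = 6561 reaches it, so n = 4.

4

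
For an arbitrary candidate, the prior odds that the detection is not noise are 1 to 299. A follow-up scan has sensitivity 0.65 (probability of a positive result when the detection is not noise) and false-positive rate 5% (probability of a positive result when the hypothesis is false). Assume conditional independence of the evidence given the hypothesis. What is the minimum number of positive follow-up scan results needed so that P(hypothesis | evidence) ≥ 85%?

Prior odds = 1/299.
Likelihood ratio of a positive result = 0.65/0.05 = 13.
Target odds: 0.85 ÷ 0.15 = 17/3.
Require 13ⁿ ≥ 17/3 ÷ (1/299) = 5083/3.
13² = 169 falls short of 5083/3 but 13³ = 2197 reaches it, so n = 3.

3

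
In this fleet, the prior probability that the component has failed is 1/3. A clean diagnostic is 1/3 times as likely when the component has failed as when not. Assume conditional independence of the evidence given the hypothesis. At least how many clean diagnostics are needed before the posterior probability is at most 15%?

Prior odds = (1/3)/(2/3) = 0.5.
Likelihood ratio per clean diagnostic = 1/3.
Target posterior odds = 0.15/0.85 = 3/17.
Need 0.5 × (1/3)ⁿ ≤ 3/17, i.e. (1/3)ⁿ ≤ 6/17.
(1/3)¹ = 1/3, which is already at or below the required 6/17; so n = 1.

1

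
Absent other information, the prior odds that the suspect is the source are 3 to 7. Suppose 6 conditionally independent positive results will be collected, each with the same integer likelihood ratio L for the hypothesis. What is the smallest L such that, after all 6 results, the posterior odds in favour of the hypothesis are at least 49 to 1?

Prior odds = 3/7.
Target odds = 49.
Need L⁶ ≥ 49 ÷ (3/7) = 343/3.
2⁶ = 64 < 343/3 ≤ 729 = 3⁶, so L = 3.

3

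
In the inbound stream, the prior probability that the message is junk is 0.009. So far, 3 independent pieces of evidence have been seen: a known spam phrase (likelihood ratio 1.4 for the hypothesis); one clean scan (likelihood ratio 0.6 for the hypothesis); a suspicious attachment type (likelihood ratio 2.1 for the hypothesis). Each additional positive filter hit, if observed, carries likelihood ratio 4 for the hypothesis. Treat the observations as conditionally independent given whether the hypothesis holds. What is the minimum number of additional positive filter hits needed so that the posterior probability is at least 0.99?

7

Prior odds = 0.009/0.991 = 9/991.
Combined Bayes factor of the evidence already in hand = 1.4 × 0.6 × 2.1 = 1.764.
Odds after that evidence = (9/991) × 1.764 = 3969/247750.
Target odds = 0.99/0.01 = 99.
Need 4ⁿ ≥ 99 ÷ (3969/247750) = 2725250/441.
4⁶ = 4096 falls short of 2725250/441 but 4⁷ = 16384 reaches it, so n = 7.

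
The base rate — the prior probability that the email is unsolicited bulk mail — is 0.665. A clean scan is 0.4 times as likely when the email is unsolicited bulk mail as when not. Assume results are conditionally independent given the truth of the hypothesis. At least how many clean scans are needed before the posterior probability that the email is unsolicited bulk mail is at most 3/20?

Prior odds = 0.665/0.335 = 133/67.
Likelihood ratio per clean scan = 0.4.
Target odds: 0.15 ÷ 0.85 = 3/17.
Require 0.4ⁿ ≤ 3/17 ÷ (133/67) = 201/2261.
0.4² = 0.16 is still above 201/2261 but 0.4³ = 0.064 is at or below it, so n = 3.

3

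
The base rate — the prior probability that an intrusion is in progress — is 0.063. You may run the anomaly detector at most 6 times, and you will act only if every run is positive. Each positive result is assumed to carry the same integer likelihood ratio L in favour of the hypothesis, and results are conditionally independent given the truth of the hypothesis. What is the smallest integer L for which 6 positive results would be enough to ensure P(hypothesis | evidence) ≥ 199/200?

4

Prior odds = 0.063/0.937 = 63/937.
Target odds = 0.995/0.005 = 199.
Need L⁶ ≥ 199 ÷ (63/937) = 186463/63.
3⁶ = 729 < 186463/63 ≤ 4096 = 4⁶, so L = 4.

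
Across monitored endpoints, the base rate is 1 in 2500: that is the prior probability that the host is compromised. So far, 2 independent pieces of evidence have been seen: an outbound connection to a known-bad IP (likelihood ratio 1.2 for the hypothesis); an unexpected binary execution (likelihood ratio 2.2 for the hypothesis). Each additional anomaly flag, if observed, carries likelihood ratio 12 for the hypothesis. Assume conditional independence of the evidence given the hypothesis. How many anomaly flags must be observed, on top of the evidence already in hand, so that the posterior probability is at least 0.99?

5

Prior odds = 0.0004/0.9996 = 1/2499.
Combined Bayes factor of the evidence already in hand = 1.2 × 2.2 = 2.64.
Odds after that evidence = (1/2499) × 2.64 = 22/20825.
Target odds = 0.99/0.01 = 99.
Need 12ⁿ ≥ 99 ÷ (22/20825) = 93712.5.
12⁴ = 20736 falls short of 93712.5 but 12⁵ = 248832 reaches it, so n = 5.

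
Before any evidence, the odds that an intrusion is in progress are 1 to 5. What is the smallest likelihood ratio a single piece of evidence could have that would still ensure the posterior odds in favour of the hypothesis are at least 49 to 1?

245

Prior odds = 0.2.
Target odds = 49.
Required Bayes factor = 49 ÷ 0.2 = 245.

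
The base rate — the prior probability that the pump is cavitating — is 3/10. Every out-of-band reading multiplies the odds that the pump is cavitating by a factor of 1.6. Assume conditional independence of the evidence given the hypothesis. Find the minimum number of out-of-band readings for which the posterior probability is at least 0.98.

Prior odds = 0.3/0.7 = 3/7.
Likelihood ratio per out-of-band reading = 1.6.
Target odds: 0.98 ÷ 0.02 = 49.
Require 1.6ⁿ ≥ 49 ÷ (3/7) = 343/3.
1.6¹⁰ ≈109.951 falls short of 343/3 but 1.6¹¹ ≈175.922 reaches it, so n = 11.

11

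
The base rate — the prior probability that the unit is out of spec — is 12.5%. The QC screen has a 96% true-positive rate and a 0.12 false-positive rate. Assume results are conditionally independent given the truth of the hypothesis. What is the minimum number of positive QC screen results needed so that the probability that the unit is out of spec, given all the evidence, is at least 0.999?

5

Prior odds = 0.125/0.875 = 1/7.
Likelihood ratio of a positive result = 0.96/0.12 = 8.
Target odds: 0.999 ÷ 0.001 = 999.
Require 8ⁿ ≥ 999 ÷ (1/7) = 6993.
8⁴ = 4096 falls short of 6993 but 8⁵ = 32768 reaches it, so n = 5.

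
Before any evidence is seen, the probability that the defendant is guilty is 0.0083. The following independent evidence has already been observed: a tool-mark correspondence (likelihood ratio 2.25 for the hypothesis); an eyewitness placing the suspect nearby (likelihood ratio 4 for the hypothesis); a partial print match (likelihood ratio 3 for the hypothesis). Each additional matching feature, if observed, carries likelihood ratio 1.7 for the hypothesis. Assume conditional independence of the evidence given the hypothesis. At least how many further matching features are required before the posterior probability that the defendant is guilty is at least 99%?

12

Prior odds = 0.0083/0.9917 = 83/9917.
Combined Bayes factor of the evidence already in hand = 2.25 × 4 × 3 = 27.
Odds after that evidence = (83/9917) × 27 = 2241/9917.
Target odds = 0.99/0.01 = 99.
Need 1.7ⁿ ≥ 99 ÷ (2241/9917) = 109087/249.
1.7¹¹ ≈342.719 falls short of 109087/249 but 1.7¹² ≈582.622 reaches it, so n = 12.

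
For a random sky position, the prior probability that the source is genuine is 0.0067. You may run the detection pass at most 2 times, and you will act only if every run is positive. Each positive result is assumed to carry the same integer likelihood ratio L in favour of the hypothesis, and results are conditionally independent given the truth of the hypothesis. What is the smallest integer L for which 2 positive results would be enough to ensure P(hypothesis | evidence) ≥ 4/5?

25

Prior odds = 0.0067/0.9933 = 67/9933.
Target odds = 0.8/0.2 = 4.
Need L² ≥ 4 ÷ (67/9933) = 39732/67.
24² = 576 < 39732/67 ≤ 625 = 25², so L = 25.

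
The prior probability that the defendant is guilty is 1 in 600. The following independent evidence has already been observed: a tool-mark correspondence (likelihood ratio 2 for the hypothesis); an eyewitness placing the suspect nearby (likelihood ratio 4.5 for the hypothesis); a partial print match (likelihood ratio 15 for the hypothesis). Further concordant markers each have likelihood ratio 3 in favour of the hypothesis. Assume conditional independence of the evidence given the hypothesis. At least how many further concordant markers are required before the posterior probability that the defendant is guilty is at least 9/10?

4

Prior odds = (1/600)/(599/600) = 1/599.
Combined Bayes factor of the evidence already in hand = 2 × 4.5 × 15 = 135.
Odds after that evidence = (1/599) × 135 = 135/599.
Target odds = 0.9/0.1 = 9.
Need 3ⁿ ≥ 9 ÷ (135/599) = 599/15.
3³ = 27 falls short of 599/15 but 3⁴ = 81 reaches it, so n = 4.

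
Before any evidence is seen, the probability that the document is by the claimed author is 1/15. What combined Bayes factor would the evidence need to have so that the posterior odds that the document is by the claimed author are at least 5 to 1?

70

Prior odds = (1/15)/(14/15) = 1/14.
Target odds = 5.
Required Bayes factor = 5 ÷ (1/14) = 70.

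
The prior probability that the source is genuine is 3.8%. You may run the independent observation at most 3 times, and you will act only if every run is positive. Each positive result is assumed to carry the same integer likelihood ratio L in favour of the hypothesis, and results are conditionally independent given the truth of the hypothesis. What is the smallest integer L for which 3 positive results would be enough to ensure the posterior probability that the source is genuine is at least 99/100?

14

Prior odds = 0.038/0.962 = 19/481.
Target odds = 0.99/0.01 = 99.
Need L³ ≥ 99 ÷ (19/481) = 47619/19.
13³ = 2197 < 47619/19 ≤ 2744 = 14³, so L = 14.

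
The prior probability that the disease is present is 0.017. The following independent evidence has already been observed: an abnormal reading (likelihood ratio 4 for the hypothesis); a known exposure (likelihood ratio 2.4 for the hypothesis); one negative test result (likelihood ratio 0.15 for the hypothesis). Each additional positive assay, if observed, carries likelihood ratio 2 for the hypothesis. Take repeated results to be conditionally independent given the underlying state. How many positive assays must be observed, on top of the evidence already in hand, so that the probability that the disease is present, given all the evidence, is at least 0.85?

Prior odds = 0.017/0.983 = 17/983.
Combined Bayes factor of the evidence already in hand = 4 × 2.4 × 0.15 = 1.44.
Odds after that evidence = (17/983) × 1.44 = 612/24575.
Target odds = 0.85/0.15 = 17/3.
Need 2ⁿ ≥ 17/3 ÷ (612/24575) = 24575/108.
2⁷ = 128 falls short of 24575/108 but 2⁸ = 256 reaches it, so n = 8.

8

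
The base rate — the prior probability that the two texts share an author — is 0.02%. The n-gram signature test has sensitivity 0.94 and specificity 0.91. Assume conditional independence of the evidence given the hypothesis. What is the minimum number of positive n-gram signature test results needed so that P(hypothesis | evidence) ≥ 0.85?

5

Prior odds: 0.0002 ÷ 0.9998 = 1/4999.
False-positive rate = 1 − 0.91 = 0.09; likelihood ratio of a positive = 0.94/0.09 = 94/9.
Target odds: 0.85 ÷ 0.15 = 17/3.
Need (1/4999) × (94/9)ⁿ ≥ 17/3, i.e. (94/9)ⁿ ≥ 84983/3.
(94/9)⁴ = 78074896/6561 falls short of 84983/3 but (94/9)⁵ ≈124287 reaches it, so n = 5.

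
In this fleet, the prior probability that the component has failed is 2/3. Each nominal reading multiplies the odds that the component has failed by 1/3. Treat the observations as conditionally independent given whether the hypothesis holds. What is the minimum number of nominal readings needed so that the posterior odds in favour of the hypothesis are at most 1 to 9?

Prior odds = (2/3)/(1/3) = 2.
Likelihood ratio per nominal reading = 1/3.
Target odds = 1/9.
Require (1/3)ⁿ ≤ 1/9 ÷ 2 = 1/18.
(1/3)² = 1/9 is still above 1/18 but (1/3)³ = 1/27 is at or below it, so n = 3.

3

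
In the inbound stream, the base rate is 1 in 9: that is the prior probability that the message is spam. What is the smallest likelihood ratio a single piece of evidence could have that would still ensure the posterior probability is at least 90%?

Prior odds = (1/9)/(8/9) = 0.125.
Target odds = 0.9/0.1 = 9.
Required Bayes factor = 9 ÷ 0.125 = 72.

72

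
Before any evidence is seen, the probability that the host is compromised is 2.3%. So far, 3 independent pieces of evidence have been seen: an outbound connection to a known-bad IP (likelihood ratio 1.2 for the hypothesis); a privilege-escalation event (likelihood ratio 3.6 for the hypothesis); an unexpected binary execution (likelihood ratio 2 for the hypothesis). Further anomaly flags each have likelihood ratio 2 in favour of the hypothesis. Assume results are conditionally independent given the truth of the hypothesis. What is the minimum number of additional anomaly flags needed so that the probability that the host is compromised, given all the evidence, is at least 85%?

Prior odds = 0.023/0.977 = 23/977.
Combined Bayes factor of the evidence already in hand = 1.2 × 3.6 × 2 = 8.64.
Odds after that evidence = (23/977) × 8.64 = 4968/24425.
Target odds = 0.85/0.15 = 17/3.
Need 2ⁿ ≥ 17/3 ÷ (4968/24425) = 415225/14904.
2⁴ = 16 falls short of 415225/14904 but 2⁵ = 32 reaches it, so n = 5.

5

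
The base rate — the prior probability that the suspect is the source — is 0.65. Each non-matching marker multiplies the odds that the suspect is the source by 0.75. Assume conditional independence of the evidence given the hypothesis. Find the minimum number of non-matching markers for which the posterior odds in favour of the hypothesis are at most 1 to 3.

6

Prior odds: 0.65 ÷ 0.35 = 13/7.
Likelihood ratio per non-matching marker = 0.75.
Target odds = 1/3.
Require 0.75ⁿ ≤ 1/3 ÷ (13/7) = 7/39.
0.75⁵ = 243/1024 is still above 7/39 but 0.75⁶ = 729/4096 is at or below it, so n = 6.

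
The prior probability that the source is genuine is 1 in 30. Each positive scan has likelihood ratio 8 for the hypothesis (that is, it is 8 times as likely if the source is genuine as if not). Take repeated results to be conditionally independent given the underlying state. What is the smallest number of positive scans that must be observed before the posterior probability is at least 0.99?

Prior odds: (1/30) ÷ (29/30) = 1/29.
Likelihood ratio per positive scan = 8.
Target odds: 0.99 ÷ 0.01 = 99.
Need (1/29) × 8ⁿ ≥ 99, i.e. 8ⁿ ≥ 2871.
8³ = 512 falls short of 2871 but 8⁴ = 4096 reaches it, so n = 4.

4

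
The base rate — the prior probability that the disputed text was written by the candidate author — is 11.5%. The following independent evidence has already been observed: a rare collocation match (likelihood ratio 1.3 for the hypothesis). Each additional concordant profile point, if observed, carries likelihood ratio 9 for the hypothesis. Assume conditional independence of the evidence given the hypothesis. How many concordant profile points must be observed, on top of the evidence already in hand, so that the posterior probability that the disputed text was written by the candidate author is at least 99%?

3

Prior odds = 0.115/0.885 = 23/177.
Bayes factor of the evidence already in hand = 1.3.
Odds after that evidence = (23/177) × 1.3 = 299/1770.
Target odds = 0.99/0.01 = 99.
Need 9ⁿ ≥ 99 ÷ (299/1770) = 175230/299.
9² = 81 falls short of 175230/299 but 9³ = 729 reaches it, so n = 3.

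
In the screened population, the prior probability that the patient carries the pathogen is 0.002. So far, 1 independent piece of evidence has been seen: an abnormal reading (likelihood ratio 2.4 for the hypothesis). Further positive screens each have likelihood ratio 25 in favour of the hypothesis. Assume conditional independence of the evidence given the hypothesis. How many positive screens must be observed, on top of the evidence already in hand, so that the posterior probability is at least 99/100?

4

Prior odds = 0.002/0.998 = 1/499.
Bayes factor of the evidence already in hand = 2.4.
Odds after that evidence = (1/499) × 2.4 = 12/2495.
Target odds = 0.99/0.01 = 99.
Need 25ⁿ ≥ 99 ÷ (12/2495) = 20583.75.
25³ = 15625 falls short of 20583.75 but 25⁴ = 390625 reaches it, so n = 4.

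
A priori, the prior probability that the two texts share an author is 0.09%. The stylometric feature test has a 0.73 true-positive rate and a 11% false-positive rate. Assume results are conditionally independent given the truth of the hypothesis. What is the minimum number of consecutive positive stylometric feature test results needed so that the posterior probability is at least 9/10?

Prior odds: 0.0009 ÷ 0.9991 = 9/9991.
Likelihood ratio of a positive result = 0.73/0.11 = 73/11.
Target posterior odds = 0.9/0.1 = 9.
Need (9/9991) × (73/11)ⁿ ≥ 9, i.e. (73/11)ⁿ ≥ 9991.
(73/11)⁴ = 28398241/14641 falls short of 9991 but (73/11)⁵ ≈12872.1 reaches it, so n = 5.

5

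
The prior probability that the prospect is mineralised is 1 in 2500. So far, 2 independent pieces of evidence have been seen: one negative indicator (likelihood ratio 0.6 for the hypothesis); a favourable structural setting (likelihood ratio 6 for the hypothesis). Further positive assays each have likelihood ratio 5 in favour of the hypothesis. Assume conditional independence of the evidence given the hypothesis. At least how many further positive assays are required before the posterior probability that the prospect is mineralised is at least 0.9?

6

Prior odds = 0.0004/0.9996 = 1/2499.
Combined Bayes factor of the evidence already in hand = 0.6 × 6 = 3.6.
Odds after that evidence = (1/2499) × 3.6 = 6/4165.
Target odds = 0.9/0.1 = 9.
Need 5ⁿ ≥ 9 ÷ (6/4165) = 6247.5.
5⁵ = 3125 falls short of 6247.5 but 5⁶ = 15625 reaches it, so n = 6.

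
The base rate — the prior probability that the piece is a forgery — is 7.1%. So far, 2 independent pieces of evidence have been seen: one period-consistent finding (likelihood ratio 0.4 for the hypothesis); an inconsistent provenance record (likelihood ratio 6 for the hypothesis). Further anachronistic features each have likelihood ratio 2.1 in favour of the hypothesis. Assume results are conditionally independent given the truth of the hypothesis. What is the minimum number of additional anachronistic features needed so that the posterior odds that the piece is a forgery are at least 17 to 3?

5

Prior odds = 0.071/0.929 = 71/929.
Combined Bayes factor of the evidence already in hand = 0.4 × 6 = 2.4.
Odds after that evidence = (71/929) × 2.4 = 852/4645.
Target odds = 17/3.
Need 2.1ⁿ ≥ 17/3 ÷ (852/4645) = 78965/2556.
2.1⁴ = 19.4481 falls short of 78965/2556 but 2.1⁵ = 4084101/100000 reaches it, so n = 5.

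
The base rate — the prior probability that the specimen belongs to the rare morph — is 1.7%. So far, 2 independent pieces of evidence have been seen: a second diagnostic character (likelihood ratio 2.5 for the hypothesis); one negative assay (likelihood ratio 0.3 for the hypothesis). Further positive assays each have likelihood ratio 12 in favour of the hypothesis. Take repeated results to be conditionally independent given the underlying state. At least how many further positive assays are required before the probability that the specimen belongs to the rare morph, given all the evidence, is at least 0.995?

4

Prior odds = 0.017/0.983 = 17/983.
Combined Bayes factor of the evidence already in hand = 2.5 × 0.3 = 0.75.
Odds after that evidence = (17/983) × 0.75 = 51/3932.
Target odds = 0.995/0.005 = 199.
Need 12ⁿ ≥ 199 ÷ (51/3932) = 782468/51.
12³ = 1728 falls short of 782468/51 but 12⁴ = 20736 reaches it, so n = 4.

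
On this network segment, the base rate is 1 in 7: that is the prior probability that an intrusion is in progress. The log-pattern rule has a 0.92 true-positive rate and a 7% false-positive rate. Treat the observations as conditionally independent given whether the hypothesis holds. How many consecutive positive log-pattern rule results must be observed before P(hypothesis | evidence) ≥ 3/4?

Prior odds = (1/7)/(6/7) = 1/6.
Likelihood ratio of a positive result = 0.92/0.07 = 92/7.
Target posterior odds = 0.75/0.25 = 3.
Require (92/7)ⁿ ≥ 3 ÷ (1/6) = 18.
(92/7)¹ = 92/7 falls short of 18 but (92/7)² = 8464/49 reaches it, so n = 2.

2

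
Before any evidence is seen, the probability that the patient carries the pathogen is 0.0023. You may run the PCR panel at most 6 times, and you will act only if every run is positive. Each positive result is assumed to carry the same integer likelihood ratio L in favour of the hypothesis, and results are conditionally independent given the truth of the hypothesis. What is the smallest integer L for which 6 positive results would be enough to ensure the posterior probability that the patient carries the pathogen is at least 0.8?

Prior odds = 0.0023/0.9977 = 23/9977.
Target odds = 0.8/0.2 = 4.
Need L⁶ ≥ 4 ÷ (23/9977) = 39908/23.
3⁶ = 729 < 39908/23 ≤ 4096 = 4⁶, so L = 4.

4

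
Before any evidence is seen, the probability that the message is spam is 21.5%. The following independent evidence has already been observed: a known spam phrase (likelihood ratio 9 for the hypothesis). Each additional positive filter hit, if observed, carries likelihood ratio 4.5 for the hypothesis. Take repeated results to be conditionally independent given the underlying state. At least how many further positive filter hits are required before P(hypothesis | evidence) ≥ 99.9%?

Prior odds = 0.215/0.785 = 43/157.
Bayes factor of the evidence already in hand = 9.
Odds after that evidence = (43/157) × 9 = 387/157.
Target odds = 0.999/0.001 = 999.
Need 4.5ⁿ ≥ 999 ÷ (387/157) = 17427/43.
4.5³ = 91.125 falls short of 17427/43 but 4.5⁴ = 410.0625 reaches it, so n = 4.

4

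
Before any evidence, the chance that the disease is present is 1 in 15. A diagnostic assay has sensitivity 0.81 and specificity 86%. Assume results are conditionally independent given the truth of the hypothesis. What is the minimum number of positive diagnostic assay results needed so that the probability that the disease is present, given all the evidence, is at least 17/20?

3

Prior odds = (1/15)/(14/15) = 1/14.
False-positive rate = 1 − 0.86 = 0.14; likelihood ratio of a positive = 0.81/0.14 = 81/14.
Target odds: 0.85 ÷ 0.15 = 17/3.
Require (81/14)ⁿ ≥ 17/3 ÷ (1/14) = 238/3.
(81/14)² = 6561/196 falls short of 238/3 but (81/14)³ = 531441/2744 reaches it, so n = 3.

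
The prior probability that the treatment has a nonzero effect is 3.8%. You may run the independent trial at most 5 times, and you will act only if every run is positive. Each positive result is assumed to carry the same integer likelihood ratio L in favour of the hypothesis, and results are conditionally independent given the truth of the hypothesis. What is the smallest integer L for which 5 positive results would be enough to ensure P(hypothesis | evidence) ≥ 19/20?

Prior odds = 0.038/0.962 = 19/481.
Target odds = 0.95/0.05 = 19.
Need L⁵ ≥ 19 ÷ (19/481) = 481.
3⁵ = 243 < 481 ≤ 1024 = 4⁵, so L = 4.

4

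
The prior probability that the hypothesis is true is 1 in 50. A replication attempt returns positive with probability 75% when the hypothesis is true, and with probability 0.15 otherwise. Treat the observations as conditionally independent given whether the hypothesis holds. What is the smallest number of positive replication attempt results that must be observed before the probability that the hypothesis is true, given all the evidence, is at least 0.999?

Prior odds = 0.02/0.98 = 1/49.
Likelihood ratio of a positive result = 0.75/0.15 = 5.
Target posterior odds = 0.999/0.001 = 999.
Need (1/49) × 5ⁿ ≥ 999, i.e. 5ⁿ ≥ 48951.
5⁶ = 15625 falls short of 48951 but 5⁷ = 78125 reaches it, so n = 7.

7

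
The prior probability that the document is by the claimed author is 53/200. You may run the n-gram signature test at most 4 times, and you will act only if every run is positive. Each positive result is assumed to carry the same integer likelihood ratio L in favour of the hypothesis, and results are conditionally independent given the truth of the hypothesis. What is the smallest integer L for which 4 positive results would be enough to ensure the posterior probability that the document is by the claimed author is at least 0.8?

Prior odds = 0.265/0.735 = 53/147.
Target odds = 0.8/0.2 = 4.
Need L⁴ ≥ 4 ÷ (53/147) = 588/53.
1⁴ = 1 < 588/53 ≤ 16 = 2⁴, so L = 2.

2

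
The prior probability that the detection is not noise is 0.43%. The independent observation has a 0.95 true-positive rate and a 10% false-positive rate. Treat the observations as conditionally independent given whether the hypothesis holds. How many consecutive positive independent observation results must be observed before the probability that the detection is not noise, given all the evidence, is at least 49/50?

5

Prior odds = 0.0043/0.9957 = 43/9957.
Likelihood ratio of a positive result = 0.95/0.1 = 9.5.
Target odds: 0.98 ÷ 0.02 = 49.
Require 9.5ⁿ ≥ 49 ÷ (43/9957) = 487893/43.
9.5⁴ = 8145.0625 falls short of 487893/43 but 9.5⁵ = 77378.09375 reaches it, so n = 5.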